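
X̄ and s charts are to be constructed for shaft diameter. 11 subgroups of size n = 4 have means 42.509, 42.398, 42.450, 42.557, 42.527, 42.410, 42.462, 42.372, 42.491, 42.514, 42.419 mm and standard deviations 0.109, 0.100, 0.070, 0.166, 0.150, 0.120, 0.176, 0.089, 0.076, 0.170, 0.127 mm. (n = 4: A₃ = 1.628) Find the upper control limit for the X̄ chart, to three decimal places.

X̄̄ = (42.509 + 42.398 + 42.450 + 42.557 + 42.527 + 42.410 + 42.462 + 42.372 + 42.491 + 42.514 + 42.419) / 11 = 42.4645
s̄ = (0.109 + 0.100 + 0.070 + 0.166 + 0.150 + 0.120 + 0.176 + 0.089 + 0.076 + 0.170 + 0.127) / 11 = 0.1230
UCL = X̄̄ + A₃·s̄ = 42.4645 + 1.628 × 0.1230 = 42.6647

42.665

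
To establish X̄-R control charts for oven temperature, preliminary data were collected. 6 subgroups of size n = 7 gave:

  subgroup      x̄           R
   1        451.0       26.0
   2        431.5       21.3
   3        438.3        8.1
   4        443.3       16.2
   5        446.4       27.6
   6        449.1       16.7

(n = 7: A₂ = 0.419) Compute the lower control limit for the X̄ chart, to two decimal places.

X̄̄ = (451.0 + 431.5 + 438.3 + 443.3 + 446.4 + 449.1) / 6 = 2659.6000 / 6 = 443.2667
R̄ = (26.0 + 21.3 + 8.1 + 16.2 + 27.6 + 16.7) / 6 = 115.9000 / 6 = 19.3167
LCL = X̄̄ − A₂·R̄ = 443.2667 − 0.419 × 19.3167 = 435.1730

435.17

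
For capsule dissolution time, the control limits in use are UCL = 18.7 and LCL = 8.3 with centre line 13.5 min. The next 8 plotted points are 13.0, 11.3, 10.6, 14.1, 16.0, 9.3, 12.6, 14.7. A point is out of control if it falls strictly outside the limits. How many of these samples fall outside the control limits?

0

All 8 points lie within [8.3, 18.7].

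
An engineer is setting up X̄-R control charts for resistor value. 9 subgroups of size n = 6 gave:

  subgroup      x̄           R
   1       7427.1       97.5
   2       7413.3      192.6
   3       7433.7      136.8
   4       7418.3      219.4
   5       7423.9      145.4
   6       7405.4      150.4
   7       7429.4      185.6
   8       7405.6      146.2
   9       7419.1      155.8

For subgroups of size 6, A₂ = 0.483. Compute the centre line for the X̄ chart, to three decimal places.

7419.533

X̄̄ = (7427.1 + 7413.3 + 7433.7 + 7418.3 + 7423.9 + 7405.4 + 7429.4 + 7405.6 + 7419.1) / 9 = 66775.8000 / 9 = 7419.5333
CL = X̄̄ = 7419.5333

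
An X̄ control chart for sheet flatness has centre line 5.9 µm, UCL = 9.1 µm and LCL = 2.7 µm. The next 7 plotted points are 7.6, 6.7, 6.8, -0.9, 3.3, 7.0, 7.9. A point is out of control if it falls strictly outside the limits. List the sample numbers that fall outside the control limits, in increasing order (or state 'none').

4

Compare each point to [2.7, 9.1]: sample 4 = -0.9 < LCL.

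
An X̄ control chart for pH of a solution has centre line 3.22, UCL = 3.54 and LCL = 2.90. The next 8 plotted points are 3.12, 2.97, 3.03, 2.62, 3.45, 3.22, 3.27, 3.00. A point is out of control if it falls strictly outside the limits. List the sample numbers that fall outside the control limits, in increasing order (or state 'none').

Compare each point to [2.90, 3.54]: sample 4 = 2.62 < LCL.

4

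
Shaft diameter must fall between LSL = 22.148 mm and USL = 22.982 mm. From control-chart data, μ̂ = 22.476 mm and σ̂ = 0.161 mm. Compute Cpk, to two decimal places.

0.68

Cpu = (USL − μ̂) / (3σ̂) = (22.982 − 22.476) / (3 × 0.161) = 1.0476; Cpl = (μ̂ − LSL) / (3σ̂) = (22.476 − 22.148) / (3 × 0.161) = 0.6791; Cpk = min(Cpu, Cpl) = 0.6791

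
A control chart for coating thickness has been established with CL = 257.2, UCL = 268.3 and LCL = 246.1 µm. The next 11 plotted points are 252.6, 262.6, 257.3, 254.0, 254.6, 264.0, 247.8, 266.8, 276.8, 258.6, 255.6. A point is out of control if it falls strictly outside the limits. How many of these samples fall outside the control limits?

Compare each point to [246.1, 268.3]: sample 9 = 276.8 > UCL.

1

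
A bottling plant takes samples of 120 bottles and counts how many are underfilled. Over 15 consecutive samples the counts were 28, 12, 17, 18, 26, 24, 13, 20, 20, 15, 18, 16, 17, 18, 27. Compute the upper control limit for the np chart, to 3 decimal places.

31.331

p̄ = Σdᵢ / (k·n) = 289 / (15 × 120) = 0.16056
UCL = np̄ + 3·√(np̄(1−p̄)) = 19.2667 + 3 × √(19.2667×0.83944) = 19.2667 + 3 × 4.0216 = 31.3315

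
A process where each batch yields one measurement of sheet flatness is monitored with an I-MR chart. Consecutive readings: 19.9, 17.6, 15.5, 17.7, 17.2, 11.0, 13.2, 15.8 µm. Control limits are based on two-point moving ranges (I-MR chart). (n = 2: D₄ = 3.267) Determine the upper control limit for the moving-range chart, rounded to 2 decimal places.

Moving ranges: 2.3, 2.1, 2.2, 0.5, 6.2, 2.2, 2.6; M̄R̄ = 18.1000 / 7 = 2.5857
UCL_MR = D₄·M̄R̄ = 3.267 × 2.5857 = 8.4475

8.45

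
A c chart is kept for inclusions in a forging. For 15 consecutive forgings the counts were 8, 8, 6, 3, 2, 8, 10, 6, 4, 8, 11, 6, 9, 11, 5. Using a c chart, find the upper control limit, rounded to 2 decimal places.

14.94

c̄ = (8 + 8 + 6 + 3 + 2 + 8 + 10 + 6 + 4 + 8 + 11 + 6 + 9 + 11 + 5) / 15 = 105 / 15 = 7.0000
UCL = c̄ + 3√c̄ = 7.0000 + 3 × √7.0000 = 7.0000 + 3 × 2.6458 = 14.9373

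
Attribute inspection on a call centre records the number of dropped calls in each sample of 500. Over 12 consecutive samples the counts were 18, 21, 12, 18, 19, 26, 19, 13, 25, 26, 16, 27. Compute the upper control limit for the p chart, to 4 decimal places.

p̄ = Σdᵢ / (k·n) = 240 / (12 × 500) = 0.04000
UCL = p̄ + 3·√(p̄(1−p̄)/n) = 0.04000 + 3 × √(0.04000×0.96000/500) = 0.04000 + 3 × 0.00876 = 0.06629

0.0663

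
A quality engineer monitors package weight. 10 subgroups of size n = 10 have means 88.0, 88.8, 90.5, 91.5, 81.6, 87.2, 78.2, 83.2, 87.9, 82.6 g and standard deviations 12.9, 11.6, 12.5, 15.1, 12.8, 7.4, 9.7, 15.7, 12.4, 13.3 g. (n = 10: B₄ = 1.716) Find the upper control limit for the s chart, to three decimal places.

s̄ = (12.9 + 11.6 + 12.5 + 15.1 + 12.8 + 7.4 + 9.7 + 15.7 + 12.4 + 13.3) / 10 = 12.3400
UCL_s = B₄·s̄ = 1.716 × 12.3400 = 21.1754

21.175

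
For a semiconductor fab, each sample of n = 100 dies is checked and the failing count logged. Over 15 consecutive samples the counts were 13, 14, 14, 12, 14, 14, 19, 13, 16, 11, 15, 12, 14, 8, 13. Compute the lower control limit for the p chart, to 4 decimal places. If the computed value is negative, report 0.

p̄ = Σdᵢ / (k·n) = 202 / (15 × 100) = 0.13467
LCL = p̄ − 3·√(p̄(1−p̄)/n) = 0.13467 − 3 × 0.03414 = 0.03226

0.0323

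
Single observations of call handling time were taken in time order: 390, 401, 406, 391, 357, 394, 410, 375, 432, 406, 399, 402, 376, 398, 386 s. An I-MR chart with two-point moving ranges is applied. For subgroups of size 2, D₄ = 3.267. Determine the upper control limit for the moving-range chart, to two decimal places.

Moving ranges: 11, 5, 15, 34, 37, 16, 35, 57, 26, 7, 3, 26, 22, 12; M̄R̄ = 306.0000 / 14 = 21.8571
UCL_MR = D₄·M̄R̄ = 3.267 × 21.8571 = 71.4073

71.41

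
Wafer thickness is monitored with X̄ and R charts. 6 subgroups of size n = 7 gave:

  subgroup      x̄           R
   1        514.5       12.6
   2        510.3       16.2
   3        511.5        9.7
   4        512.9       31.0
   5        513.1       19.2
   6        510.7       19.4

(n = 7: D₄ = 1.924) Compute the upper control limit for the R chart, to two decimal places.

34.66

R̄ = (12.6 + 16.2 + 9.7 + 31.0 + 19.2 + 19.4) / 6 = 108.1000 / 6 = 18.0167
UCL_R = D₄·R̄ = 1.924 × 18.0167 = 34.6641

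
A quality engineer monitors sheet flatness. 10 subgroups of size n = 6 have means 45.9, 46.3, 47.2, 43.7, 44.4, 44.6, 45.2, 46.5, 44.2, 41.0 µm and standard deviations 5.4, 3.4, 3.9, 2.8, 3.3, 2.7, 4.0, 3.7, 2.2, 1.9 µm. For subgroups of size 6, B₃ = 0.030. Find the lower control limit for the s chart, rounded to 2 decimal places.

s̄ = (5.4 + 3.4 + 3.9 + 2.8 + 3.3 + 2.7 + 4.0 + 3.7 + 2.2 + 1.9) / 10 = 3.3300
LCL_s = B₃·s̄ = 0.030 × 3.3300 = 0.0999

0.10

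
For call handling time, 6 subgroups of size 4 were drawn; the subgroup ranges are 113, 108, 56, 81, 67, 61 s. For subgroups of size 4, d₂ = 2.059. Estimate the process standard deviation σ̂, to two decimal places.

39.34

R̄ = (113 + 108 + 56 + 81 + 67 + 61) / 6 = 81.0000
σ̂ = R̄ / d₂ = 81.0000 / 2.059 = 39.3395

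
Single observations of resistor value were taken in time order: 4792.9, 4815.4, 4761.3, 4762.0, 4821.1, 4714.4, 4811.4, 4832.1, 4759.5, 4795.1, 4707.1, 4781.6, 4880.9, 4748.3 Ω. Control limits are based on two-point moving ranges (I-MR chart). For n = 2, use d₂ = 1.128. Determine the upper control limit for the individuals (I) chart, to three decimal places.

4961.144

X̄ = (4792.9 + 4815.4 + 4761.3 + 4762.0 + 4821.1 + 4714.4 + 4811.4 + 4832.1 + 4759.5 + 4795.1 + 4707.1 + 4781.6 + 4880.9 + 4748.3) / 14 = 4784.5071
Moving ranges: 22.5, 54.1, 0.7, 59.1, 106.7, 97.0, 20.7, 72.6, 35.6, 88.0, 74.5, 99.3, 132.6; M̄R̄ = 863.4000 / 13 = 66.4154
UCL = X̄ + 3·M̄R̄/d₂ = 4784.5071 + 3 × 66.4154 / 1.128 = 4961.1438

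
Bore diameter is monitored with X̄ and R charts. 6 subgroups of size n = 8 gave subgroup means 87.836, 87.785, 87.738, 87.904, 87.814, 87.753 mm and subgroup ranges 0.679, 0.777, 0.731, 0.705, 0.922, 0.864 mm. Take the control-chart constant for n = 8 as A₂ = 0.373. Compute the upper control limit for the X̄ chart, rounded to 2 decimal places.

88.10

X̄̄ = (87.836 + 87.785 + 87.738 + 87.904 + 87.814 + 87.753) / 6 = 526.8300 / 6 = 87.8050
R̄ = (0.679 + 0.777 + 0.731 + 0.705 + 0.922 + 0.864) / 6 = 4.6780 / 6 = 0.7797
UCL = X̄̄ + A₂·R̄ = 87.8050 + 0.373 × 0.7797 = 88.0958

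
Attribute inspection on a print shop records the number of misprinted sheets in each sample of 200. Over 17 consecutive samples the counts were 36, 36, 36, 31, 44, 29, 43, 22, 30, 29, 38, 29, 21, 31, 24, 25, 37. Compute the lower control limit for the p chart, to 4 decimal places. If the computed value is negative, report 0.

p̄ = Σdᵢ / (k·n) = 541 / (17 × 200) = 0.15912
LCL = p̄ − 3·√(p̄(1−p̄)/n) = 0.15912 − 3 × 0.02586 = 0.08152

0.0815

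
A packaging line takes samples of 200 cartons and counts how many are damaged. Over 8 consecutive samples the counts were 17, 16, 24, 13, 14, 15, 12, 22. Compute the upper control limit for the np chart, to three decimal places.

p̄ = Σdᵢ / (k·n) = 133 / (8 × 200) = 0.08313
UCL = np̄ + 3·√(np̄(1−p̄)) = 16.6250 + 3 × √(16.6250×0.91687) = 16.6250 + 3 × 3.9042 = 28.3377

28.338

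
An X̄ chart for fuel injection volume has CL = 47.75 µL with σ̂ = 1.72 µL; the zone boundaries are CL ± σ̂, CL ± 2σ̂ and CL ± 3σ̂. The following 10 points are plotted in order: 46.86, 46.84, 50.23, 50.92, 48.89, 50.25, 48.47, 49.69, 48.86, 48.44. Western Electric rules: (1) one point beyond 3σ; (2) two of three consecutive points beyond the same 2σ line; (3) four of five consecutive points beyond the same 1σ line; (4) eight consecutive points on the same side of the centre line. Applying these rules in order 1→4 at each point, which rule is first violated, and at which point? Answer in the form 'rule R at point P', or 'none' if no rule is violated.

Zone of each point (C = within 1σ̂, B = 1σ̂–2σ̂, A = 2σ̂–3σ̂, * = beyond 3σ̂; sign = side of CL): 1:-C, 2:-C, 3:+B, 4:+B, 5:+C, 6:+B, 7:+C, 8:+B, 9:+C, 10:+C
Rule 4 (eight consecutive points on the same side of the centre line) is satisfied at point 10.

rule 4 at point 10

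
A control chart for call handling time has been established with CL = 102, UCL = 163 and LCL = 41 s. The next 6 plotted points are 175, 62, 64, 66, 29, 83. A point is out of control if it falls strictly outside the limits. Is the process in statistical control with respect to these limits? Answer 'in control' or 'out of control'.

Compare each point to [41, 163]: sample 1 = 175 > UCL; sample 5 = 29 < LCL.

out of control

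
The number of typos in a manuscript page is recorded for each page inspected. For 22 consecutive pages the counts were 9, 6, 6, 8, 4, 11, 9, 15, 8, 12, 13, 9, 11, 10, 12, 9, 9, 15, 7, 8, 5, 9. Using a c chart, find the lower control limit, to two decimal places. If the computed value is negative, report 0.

c̄ = (9 + 6 + 6 + 8 + 4 + 11 + 9 + 15 + 8 + 12 + 13 + 9 + 11 + 10 + 12 + 9 + 9 + 15 + 7 + 8 + 5 + 9) / 22 = 205 / 22 = 9.3182
LCL = c̄ − 3√c̄ = 9.3182 − 3 × 3.0526 = 0.1605

0.16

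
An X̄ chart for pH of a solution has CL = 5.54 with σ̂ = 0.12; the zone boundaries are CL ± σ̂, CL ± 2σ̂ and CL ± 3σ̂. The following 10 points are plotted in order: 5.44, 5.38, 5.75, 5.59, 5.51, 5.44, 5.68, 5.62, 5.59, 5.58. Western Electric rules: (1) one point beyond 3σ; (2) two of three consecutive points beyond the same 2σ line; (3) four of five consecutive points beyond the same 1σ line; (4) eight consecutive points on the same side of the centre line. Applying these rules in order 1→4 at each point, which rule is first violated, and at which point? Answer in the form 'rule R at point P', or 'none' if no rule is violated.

none

Zone of each point (C = within 1σ̂, B = 1σ̂–2σ̂, A = 2σ̂–3σ̂, * = beyond 3σ̂; sign = side of CL): 1:-C, 2:-B, 3:+B, 4:+C, 5:-C, 6:-C, 7:+B, 8:+C, 9:+C, 10:+C
No rule fires across all 10 points.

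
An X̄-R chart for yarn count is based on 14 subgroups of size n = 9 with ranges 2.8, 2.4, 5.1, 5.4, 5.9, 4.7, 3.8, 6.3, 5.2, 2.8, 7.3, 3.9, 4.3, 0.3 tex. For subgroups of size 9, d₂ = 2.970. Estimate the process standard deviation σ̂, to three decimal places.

1.448

R̄ = (2.8 + 2.4 + 5.1 + 5.4 + 5.9 + 4.7 + 3.8 + 6.3 + 5.2 + 2.8 + 7.3 + 3.9 + 4.3 + 0.3) / 14 = 4.3000
σ̂ = R̄ / d₂ = 4.3000 / 2.970 = 1.4478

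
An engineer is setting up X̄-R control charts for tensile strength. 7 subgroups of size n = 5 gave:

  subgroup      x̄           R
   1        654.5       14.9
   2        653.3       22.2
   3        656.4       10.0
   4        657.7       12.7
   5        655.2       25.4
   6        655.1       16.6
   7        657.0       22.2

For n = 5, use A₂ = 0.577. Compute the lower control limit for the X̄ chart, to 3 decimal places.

X̄̄ = (654.5 + 653.3 + 656.4 + 657.7 + 655.2 + 655.1 + 657.0) / 7 = 4589.2000 / 7 = 655.6000
R̄ = (14.9 + 22.2 + 10.0 + 12.7 + 25.4 + 16.6 + 22.2) / 7 = 124.0000 / 7 = 17.7143
LCL = X̄̄ − A₂·R̄ = 655.6000 − 0.577 × 17.7143 = 645.3789

645.379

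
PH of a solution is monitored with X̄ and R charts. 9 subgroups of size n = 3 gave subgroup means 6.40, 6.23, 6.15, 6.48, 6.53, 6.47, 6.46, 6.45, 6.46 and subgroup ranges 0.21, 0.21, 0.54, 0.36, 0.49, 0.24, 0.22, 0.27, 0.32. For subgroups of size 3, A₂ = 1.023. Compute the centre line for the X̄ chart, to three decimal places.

6.403

X̄̄ = (6.40 + 6.23 + 6.15 + 6.48 + 6.53 + 6.47 + 6.46 + 6.45 + 6.46) / 9 = 57.6300 / 9 = 6.4033
CL = X̄̄ = 6.4033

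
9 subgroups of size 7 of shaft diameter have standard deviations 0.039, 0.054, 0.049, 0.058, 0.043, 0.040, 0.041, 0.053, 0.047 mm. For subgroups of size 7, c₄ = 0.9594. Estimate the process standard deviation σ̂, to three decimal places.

0.049

s̄ = (0.039 + 0.054 + 0.049 + 0.058 + 0.043 + 0.040 + 0.041 + 0.053 + 0.047) / 9 = 0.0471
σ̂ = s̄ / c₄ = 0.0471 / 0.9594 = 0.0491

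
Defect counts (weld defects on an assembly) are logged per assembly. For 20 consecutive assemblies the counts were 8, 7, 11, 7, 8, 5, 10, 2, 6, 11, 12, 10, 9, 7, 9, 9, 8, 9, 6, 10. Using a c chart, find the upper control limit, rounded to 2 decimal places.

c̄ = (8 + 7 + 11 + 7 + 8 + 5 + 10 + 2 + 6 + 11 + 12 + 10 + 9 + 7 + 9 + 9 + 8 + 9 + 6 + 10) / 20 = 164 / 20 = 8.2000
UCL = c̄ + 3√c̄ = 8.2000 + 3 × √8.2000 = 8.2000 + 3 × 2.8636 = 16.7907

16.79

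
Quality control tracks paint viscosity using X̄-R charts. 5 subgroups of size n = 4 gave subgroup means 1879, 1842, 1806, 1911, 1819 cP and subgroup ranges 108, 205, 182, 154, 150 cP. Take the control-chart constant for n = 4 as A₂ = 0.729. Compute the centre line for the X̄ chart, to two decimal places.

X̄̄ = (1879 + 1842 + 1806 + 1911 + 1819) / 5 = 9257.0000 / 5 = 1851.4000
CL = X̄̄ = 1851.4000

1851.40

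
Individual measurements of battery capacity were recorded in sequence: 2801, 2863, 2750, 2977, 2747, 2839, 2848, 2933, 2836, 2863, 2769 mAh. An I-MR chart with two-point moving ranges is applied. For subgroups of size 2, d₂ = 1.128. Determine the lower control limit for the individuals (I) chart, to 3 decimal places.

2563.195

X̄ = (2801 + 2863 + 2750 + 2977 + 2747 + 2839 + 2848 + 2933 + 2836 + 2863 + 2769) / 11 = 2838.7273
Moving ranges: 62, 113, 227, 230, 92, 9, 85, 97, 27, 94; M̄R̄ = 1036.0000 / 10 = 103.6000
LCL = X̄ − 3·M̄R̄/d₂ = 2838.7273 − 3 × 103.6000 / 1.128 = 2563.1954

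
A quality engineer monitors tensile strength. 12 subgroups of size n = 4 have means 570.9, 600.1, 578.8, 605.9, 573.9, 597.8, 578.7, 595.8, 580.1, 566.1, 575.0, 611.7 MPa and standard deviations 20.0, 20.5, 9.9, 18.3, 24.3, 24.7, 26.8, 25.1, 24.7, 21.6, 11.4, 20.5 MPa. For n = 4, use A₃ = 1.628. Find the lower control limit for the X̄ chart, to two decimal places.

552.62

X̄̄ = (570.9 + 600.1 + 578.8 + 605.9 + 573.9 + 597.8 + 578.7 + 595.8 + 580.1 + 566.1 + 575.0 + 611.7) / 12 = 586.2333
s̄ = (20.0 + 20.5 + 9.9 + 18.3 + 24.3 + 24.7 + 26.8 + 25.1 + 24.7 + 21.6 + 11.4 + 20.5) / 12 = 20.6500
LCL = X̄̄ − A₃·s̄ = 586.2333 − 1.628 × 20.6500 = 552.6151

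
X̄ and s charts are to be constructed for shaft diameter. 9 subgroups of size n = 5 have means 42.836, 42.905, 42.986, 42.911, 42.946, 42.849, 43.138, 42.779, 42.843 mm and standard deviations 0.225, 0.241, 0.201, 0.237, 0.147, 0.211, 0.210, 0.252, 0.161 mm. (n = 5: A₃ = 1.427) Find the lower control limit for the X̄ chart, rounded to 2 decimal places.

X̄̄ = (42.836 + 42.905 + 42.986 + 42.911 + 42.946 + 42.849 + 43.138 + 42.779 + 42.843) / 9 = 42.9103
s̄ = (0.225 + 0.241 + 0.201 + 0.237 + 0.147 + 0.211 + 0.210 + 0.252 + 0.161) / 9 = 0.2094
LCL = X̄̄ − A₃·s̄ = 42.9103 − 1.427 × 0.2094 = 42.6115

42.61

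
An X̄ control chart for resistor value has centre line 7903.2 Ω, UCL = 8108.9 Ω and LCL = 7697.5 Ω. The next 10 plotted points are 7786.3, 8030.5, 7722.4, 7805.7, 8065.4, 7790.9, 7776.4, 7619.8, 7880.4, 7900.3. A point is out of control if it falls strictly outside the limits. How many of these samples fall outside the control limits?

Compare each point to [7697.5, 8108.9]: sample 8 = 7619.8 < LCL.

1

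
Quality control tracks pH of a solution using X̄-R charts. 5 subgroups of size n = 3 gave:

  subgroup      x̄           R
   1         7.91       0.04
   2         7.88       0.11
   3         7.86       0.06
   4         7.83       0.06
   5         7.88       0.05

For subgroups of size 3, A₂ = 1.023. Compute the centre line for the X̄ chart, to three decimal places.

7.872

X̄̄ = (7.91 + 7.88 + 7.86 + 7.83 + 7.88) / 5 = 39.3600 / 5 = 7.8720
CL = X̄̄ = 7.8720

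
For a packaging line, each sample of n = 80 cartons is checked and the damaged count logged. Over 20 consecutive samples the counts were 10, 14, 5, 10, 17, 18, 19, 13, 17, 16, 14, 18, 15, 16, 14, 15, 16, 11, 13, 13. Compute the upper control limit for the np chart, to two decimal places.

24.45

p̄ = Σdᵢ / (k·n) = 284 / (20 × 80) = 0.17750
UCL = np̄ + 3·√(np̄(1−p̄)) = 14.2000 + 3 × √(14.2000×0.82250) = 14.2000 + 3 × 3.4175 = 24.4526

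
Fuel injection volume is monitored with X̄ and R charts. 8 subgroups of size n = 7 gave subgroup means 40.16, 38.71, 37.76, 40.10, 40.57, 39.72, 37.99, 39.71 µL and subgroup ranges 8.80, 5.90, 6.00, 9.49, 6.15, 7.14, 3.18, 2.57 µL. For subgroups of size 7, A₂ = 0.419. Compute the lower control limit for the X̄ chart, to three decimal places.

X̄̄ = (40.16 + 38.71 + 37.76 + 40.10 + 40.57 + 39.72 + 37.99 + 39.71) / 8 = 314.7200 / 8 = 39.3400
R̄ = (8.80 + 5.90 + 6.00 + 9.49 + 6.15 + 7.14 + 3.18 + 2.57) / 8 = 49.2300 / 8 = 6.1538
LCL = X̄̄ − A₂·R̄ = 39.3400 − 0.419 × 6.1538 = 36.7616

36.762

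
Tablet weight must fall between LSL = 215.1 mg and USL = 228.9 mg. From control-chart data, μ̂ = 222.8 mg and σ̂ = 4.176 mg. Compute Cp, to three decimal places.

Cp = (USL − LSL) / (6σ̂) = (228.9 − 215.1) / (6 × 4.176) = 13.8000 / 25.0560 = 0.5508

0.551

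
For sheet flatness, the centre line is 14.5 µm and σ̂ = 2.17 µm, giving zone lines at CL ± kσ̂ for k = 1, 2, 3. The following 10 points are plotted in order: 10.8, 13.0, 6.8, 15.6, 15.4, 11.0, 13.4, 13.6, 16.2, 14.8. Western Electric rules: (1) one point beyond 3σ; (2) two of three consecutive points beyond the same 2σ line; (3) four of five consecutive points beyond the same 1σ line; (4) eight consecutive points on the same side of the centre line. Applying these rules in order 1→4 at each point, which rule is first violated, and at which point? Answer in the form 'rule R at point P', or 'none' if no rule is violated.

Zone of each point (C = within 1σ̂, B = 1σ̂–2σ̂, A = 2σ̂–3σ̂, * = beyond 3σ̂; sign = side of CL): 1:-B, 2:-C, 3:-*, 4:+C, 5:+C, 6:-B, 7:-C, 8:-C, 9:+C, 10:+C
Rule 1 (one point beyond the 3σ limits) is satisfied at point 3.

rule 1 at point 3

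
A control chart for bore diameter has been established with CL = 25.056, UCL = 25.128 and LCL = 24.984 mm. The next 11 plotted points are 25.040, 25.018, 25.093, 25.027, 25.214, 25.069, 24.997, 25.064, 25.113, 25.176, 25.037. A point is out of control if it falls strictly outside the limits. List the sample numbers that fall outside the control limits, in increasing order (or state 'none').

5, 10

Compare each point to [24.984, 25.128]: sample 5 = 25.214 > UCL; sample 10 = 25.176 > UCL.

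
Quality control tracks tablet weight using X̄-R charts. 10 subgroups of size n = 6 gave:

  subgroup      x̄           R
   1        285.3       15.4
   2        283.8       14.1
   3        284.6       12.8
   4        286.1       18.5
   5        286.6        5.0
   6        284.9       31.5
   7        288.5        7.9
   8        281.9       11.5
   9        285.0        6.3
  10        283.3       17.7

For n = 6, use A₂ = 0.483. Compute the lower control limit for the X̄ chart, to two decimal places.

X̄̄ = (285.3 + 283.8 + 284.6 + 286.1 + 286.6 + 284.9 + 288.5 + 281.9 + 285.0 + 283.3) / 10 = 2850.0000 / 10 = 285.0000
R̄ = (15.4 + 14.1 + 12.8 + 18.5 + 5.0 + 31.5 + 7.9 + 11.5 + 6.3 + 17.7) / 10 = 140.7000 / 10 = 14.0700
LCL = X̄̄ − A₂·R̄ = 285.0000 − 0.483 × 14.0700 = 278.2042

278.20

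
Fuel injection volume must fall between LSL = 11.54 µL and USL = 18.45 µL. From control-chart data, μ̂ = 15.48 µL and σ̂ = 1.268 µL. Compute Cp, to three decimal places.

0.908

Cp = (USL − LSL) / (6σ̂) = (18.45 − 11.54) / (6 × 1.268) = 6.9100 / 7.6080 = 0.9083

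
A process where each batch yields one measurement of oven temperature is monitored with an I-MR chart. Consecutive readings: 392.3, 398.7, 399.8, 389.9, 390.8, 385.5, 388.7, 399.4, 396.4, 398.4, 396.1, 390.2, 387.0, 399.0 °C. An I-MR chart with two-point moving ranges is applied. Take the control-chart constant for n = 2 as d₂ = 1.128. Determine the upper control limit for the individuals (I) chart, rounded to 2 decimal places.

407.21

X̄ = (392.3 + 398.7 + 399.8 + 389.9 + 390.8 + 385.5 + 388.7 + 399.4 + 396.4 + 398.4 + 396.1 + 390.2 + 387.0 + 399.0) / 14 = 393.7286
Moving ranges: 6.4, 1.1, 9.9, 0.9, 5.3, 3.2, 10.7, 3.0, 2.0, 2.3, 5.9, 3.2, 12.0; M̄R̄ = 65.9000 / 13 = 5.0692
UCL = X̄ + 3·M̄R̄/d₂ = 393.7286 + 3 × 5.0692 / 1.128 = 407.2106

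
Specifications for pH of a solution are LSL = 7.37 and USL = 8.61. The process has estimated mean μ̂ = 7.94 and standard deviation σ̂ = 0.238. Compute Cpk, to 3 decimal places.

Cpu = (USL − μ̂) / (3σ̂) = (8.61 − 7.94) / (3 × 0.238) = 0.9384; Cpl = (μ̂ − LSL) / (3σ̂) = (7.94 − 7.37) / (3 × 0.238) = 0.7983; Cpk = min(Cpu, Cpl) = 0.7983

0.798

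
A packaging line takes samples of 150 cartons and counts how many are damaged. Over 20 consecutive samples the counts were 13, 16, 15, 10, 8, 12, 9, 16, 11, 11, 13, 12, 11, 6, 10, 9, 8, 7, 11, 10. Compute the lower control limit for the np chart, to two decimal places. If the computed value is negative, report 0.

1.36

p̄ = Σdᵢ / (k·n) = 218 / (20 × 150) = 0.07267
LCL = np̄ − 3·√(np̄(1−p̄)) = 10.9000 − 3 × 3.1793 = 1.3621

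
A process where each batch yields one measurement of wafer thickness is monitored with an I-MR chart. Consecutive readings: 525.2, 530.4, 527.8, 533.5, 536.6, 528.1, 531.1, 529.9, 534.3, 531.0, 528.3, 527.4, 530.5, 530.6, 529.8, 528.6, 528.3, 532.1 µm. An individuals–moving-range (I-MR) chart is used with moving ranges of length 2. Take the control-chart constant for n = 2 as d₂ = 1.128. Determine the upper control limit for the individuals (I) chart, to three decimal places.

X̄ = (525.2 + 530.4 + 527.8 + 533.5 + 536.6 + 528.1 + 531.1 + 529.9 + 534.3 + 531.0 + 528.3 + 527.4 + 530.5 + 530.6 + 529.8 + 528.6 + 528.3 + 532.1) / 18 = 530.1944
Moving ranges: 5.2, 2.6, 5.7, 3.1, 8.5, 3.0, 1.2, 4.4, 3.3, 2.7, 0.9, 3.1, 0.1, 0.8, 1.2, 0.3, 3.8; M̄R̄ = 49.9000 / 17 = 2.9353
UCL = X̄ + 3·M̄R̄/d₂ = 530.1944 + 3 × 2.9353 / 1.128 = 538.0011

538.001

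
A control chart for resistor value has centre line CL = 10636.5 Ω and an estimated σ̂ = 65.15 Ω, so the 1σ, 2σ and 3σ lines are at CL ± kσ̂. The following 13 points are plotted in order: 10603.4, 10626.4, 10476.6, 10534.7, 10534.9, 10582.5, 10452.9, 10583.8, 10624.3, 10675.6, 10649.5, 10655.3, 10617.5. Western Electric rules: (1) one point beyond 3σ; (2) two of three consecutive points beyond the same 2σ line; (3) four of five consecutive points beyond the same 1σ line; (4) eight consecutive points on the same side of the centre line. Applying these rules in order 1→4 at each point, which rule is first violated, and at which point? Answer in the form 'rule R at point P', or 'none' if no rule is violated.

rule 3 at point 7

Zone of each point (C = within 1σ̂, B = 1σ̂–2σ̂, A = 2σ̂–3σ̂, * = beyond 3σ̂; sign = side of CL): 1:-C, 2:-C, 3:-A, 4:-B, 5:-B, 6:-C, 7:-A, 8:-C, 9:-C, 10:+C, 11:+C, 12:+C, 13:-C
Rule 3 (four of five consecutive points beyond the same 1σ limit) is satisfied at point 7.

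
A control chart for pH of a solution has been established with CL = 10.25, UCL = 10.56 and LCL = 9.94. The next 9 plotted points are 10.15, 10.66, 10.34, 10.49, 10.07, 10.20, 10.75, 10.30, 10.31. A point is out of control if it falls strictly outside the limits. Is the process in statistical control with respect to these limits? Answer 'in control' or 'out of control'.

out of control

Compare each point to [9.94, 10.56]: sample 2 = 10.66 > UCL; sample 7 = 10.75 > UCL.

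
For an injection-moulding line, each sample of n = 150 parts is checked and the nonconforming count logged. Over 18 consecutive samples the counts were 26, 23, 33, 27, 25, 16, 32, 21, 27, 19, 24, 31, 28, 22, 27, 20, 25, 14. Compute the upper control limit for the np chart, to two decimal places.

p̄ = Σdᵢ / (k·n) = 440 / (18 × 150) = 0.16296
UCL = np̄ + 3·√(np̄(1−p̄)) = 24.4444 + 3 × √(24.4444×0.83704) = 24.4444 + 3 × 4.5234 = 38.0146

38.01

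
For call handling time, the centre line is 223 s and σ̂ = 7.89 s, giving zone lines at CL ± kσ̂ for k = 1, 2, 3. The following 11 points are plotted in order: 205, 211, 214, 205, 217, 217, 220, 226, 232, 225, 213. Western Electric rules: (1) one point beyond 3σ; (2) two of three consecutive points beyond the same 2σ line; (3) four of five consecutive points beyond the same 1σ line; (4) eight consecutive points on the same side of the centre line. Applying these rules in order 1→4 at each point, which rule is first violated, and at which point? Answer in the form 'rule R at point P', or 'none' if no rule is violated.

rule 3 at point 4

Zone of each point (C = within 1σ̂, B = 1σ̂–2σ̂, A = 2σ̂–3σ̂, * = beyond 3σ̂; sign = side of CL): 1:-A, 2:-B, 3:-B, 4:-A, 5:-C, 6:-C, 7:-C, 8:+C, 9:+B, 10:+C, 11:-B
Rule 3 (four of five consecutive points beyond the same 1σ limit) is satisfied at point 4.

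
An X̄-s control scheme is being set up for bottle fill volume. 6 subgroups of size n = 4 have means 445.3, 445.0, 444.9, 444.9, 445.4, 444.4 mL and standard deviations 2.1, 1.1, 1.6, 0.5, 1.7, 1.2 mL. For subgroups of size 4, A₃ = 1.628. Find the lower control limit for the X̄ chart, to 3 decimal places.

X̄̄ = (445.3 + 445.0 + 444.9 + 444.9 + 445.4 + 444.4) / 6 = 444.9833
s̄ = (2.1 + 1.1 + 1.6 + 0.5 + 1.7 + 1.2) / 6 = 1.3667
LCL = X̄̄ − A₃·s̄ = 444.9833 − 1.628 × 1.3667 = 442.7584

442.758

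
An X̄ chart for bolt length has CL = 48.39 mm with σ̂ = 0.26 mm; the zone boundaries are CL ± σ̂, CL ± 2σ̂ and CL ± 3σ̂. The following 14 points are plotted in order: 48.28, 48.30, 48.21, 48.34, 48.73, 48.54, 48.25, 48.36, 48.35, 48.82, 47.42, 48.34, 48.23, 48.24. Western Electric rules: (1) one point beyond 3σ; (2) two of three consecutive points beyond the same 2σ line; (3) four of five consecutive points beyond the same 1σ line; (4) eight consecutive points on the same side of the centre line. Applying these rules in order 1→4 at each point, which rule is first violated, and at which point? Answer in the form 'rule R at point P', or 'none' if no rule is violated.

rule 1 at point 11

Zone of each point (C = within 1σ̂, B = 1σ̂–2σ̂, A = 2σ̂–3σ̂, * = beyond 3σ̂; sign = side of CL): 1:-C, 2:-C, 3:-C, 4:-C, 5:+B, 6:+C, 7:-C, 8:-C, 9:-C, 10:+B, 11:-*, 12:-C, 13:-C, 14:-C
Rule 1 (one point beyond the 3σ limits) is satisfied at point 11.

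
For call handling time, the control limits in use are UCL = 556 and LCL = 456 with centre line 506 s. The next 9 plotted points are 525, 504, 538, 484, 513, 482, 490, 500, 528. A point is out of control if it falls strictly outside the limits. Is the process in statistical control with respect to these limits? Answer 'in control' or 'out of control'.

in control

All 9 points lie within [456, 556].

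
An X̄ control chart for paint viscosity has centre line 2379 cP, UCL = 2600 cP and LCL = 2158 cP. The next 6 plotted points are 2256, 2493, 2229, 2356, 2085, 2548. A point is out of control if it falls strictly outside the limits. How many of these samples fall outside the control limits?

Compare each point to [2158, 2600]: sample 5 = 2085 < LCL.

1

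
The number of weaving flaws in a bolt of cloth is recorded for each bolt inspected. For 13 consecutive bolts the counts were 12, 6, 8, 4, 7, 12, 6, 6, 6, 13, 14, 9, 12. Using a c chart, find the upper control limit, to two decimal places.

c̄ = (12 + 6 + 8 + 4 + 7 + 12 + 6 + 6 + 6 + 13 + 14 + 9 + 12) / 13 = 115 / 13 = 8.8462
UCL = c̄ + 3√c̄ = 8.8462 + 3 × √8.8462 = 8.8462 + 3 × 2.9742 = 17.7689

17.77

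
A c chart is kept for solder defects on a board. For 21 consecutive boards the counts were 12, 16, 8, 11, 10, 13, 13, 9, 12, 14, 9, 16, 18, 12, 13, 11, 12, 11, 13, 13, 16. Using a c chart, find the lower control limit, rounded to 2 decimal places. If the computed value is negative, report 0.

c̄ = (12 + 16 + 8 + 11 + 10 + 13 + 13 + 9 + 12 + 14 + 9 + 16 + 18 + 12 + 13 + 11 + 12 + 11 + 13 + 13 + 16) / 21 = 262 / 21 = 12.4762
LCL = c̄ − 3√c̄ = 12.4762 − 3 × 3.5322 = 1.8797

1.88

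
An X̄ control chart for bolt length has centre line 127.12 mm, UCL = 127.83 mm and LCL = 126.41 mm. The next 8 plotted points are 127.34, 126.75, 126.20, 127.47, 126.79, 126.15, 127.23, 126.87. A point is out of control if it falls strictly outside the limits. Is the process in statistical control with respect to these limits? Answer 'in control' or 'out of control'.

Compare each point to [126.41, 127.83]: sample 3 = 126.20 < LCL; sample 6 = 126.15 < LCL.

out of control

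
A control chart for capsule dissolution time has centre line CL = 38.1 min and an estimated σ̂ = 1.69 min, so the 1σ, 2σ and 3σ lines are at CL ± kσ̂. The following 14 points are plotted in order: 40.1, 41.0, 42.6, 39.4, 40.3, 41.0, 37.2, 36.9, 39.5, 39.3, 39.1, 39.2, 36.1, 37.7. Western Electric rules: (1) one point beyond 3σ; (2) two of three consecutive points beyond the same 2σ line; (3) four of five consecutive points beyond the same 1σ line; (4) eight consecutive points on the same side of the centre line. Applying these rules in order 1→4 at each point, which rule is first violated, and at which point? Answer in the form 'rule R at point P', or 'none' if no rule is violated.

rule 3 at point 5

Zone of each point (C = within 1σ̂, B = 1σ̂–2σ̂, A = 2σ̂–3σ̂, * = beyond 3σ̂; sign = side of CL): 1:+B, 2:+B, 3:+A, 4:+C, 5:+B, 6:+B, 7:-C, 8:-C, 9:+C, 10:+C, 11:+C, 12:+C, 13:-B, 14:-C
Rule 3 (four of five consecutive points beyond the same 1σ limit) is satisfied at point 5.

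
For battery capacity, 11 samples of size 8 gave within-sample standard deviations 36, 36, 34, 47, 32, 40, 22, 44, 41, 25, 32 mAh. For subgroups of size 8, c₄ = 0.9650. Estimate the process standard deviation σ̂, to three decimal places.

36.646

s̄ = (36 + 36 + 34 + 47 + 32 + 40 + 22 + 44 + 41 + 25 + 32) / 11 = 35.3636
σ̂ = s̄ / c₄ = 35.3636 / 0.9650 = 36.6463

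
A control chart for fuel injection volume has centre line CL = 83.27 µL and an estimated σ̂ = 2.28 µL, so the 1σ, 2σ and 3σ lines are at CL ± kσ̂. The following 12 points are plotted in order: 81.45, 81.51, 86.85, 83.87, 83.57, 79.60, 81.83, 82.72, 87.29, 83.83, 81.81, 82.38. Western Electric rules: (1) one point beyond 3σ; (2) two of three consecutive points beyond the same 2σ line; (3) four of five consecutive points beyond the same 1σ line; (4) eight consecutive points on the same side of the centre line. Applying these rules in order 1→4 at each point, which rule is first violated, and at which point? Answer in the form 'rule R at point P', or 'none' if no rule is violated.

Zone of each point (C = within 1σ̂, B = 1σ̂–2σ̂, A = 2σ̂–3σ̂, * = beyond 3σ̂; sign = side of CL): 1:-C, 2:-C, 3:+B, 4:+C, 5:+C, 6:-B, 7:-C, 8:-C, 9:+B, 10:+C, 11:-C, 12:-C
No rule fires across all 12 points.

none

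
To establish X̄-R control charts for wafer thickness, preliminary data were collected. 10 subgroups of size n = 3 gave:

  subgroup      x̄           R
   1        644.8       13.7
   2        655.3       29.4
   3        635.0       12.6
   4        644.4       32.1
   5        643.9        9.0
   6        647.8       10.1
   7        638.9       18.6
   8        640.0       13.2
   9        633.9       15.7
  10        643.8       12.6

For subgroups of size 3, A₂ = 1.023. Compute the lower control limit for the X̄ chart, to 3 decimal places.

625.696

X̄̄ = (644.8 + 655.3 + 635.0 + 644.4 + 643.9 + 647.8 + 638.9 + 640.0 + 633.9 + 643.8) / 10 = 6427.8000 / 10 = 642.7800
R̄ = (13.7 + 29.4 + 12.6 + 32.1 + 9.0 + 10.1 + 18.6 + 13.2 + 15.7 + 12.6) / 10 = 167.0000 / 10 = 16.7000
LCL = X̄̄ − A₂·R̄ = 642.7800 − 1.023 × 16.7000 = 625.6959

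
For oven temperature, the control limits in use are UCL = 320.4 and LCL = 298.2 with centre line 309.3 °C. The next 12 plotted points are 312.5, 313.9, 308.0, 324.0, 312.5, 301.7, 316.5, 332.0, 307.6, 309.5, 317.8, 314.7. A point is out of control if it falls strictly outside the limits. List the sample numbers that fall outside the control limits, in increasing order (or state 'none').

Compare each point to [298.2, 320.4]: sample 4 = 324.0 > UCL; sample 8 = 332.0 > UCL.

4, 8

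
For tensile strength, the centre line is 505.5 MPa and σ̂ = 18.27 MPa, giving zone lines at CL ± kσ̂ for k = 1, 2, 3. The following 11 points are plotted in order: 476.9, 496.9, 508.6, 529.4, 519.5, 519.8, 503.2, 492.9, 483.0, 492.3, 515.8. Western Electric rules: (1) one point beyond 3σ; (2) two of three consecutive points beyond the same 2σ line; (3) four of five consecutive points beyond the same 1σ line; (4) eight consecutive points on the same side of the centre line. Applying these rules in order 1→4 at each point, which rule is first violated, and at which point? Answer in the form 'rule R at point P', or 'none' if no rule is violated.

Zone of each point (C = within 1σ̂, B = 1σ̂–2σ̂, A = 2σ̂–3σ̂, * = beyond 3σ̂; sign = side of CL): 1:-B, 2:-C, 3:+C, 4:+B, 5:+C, 6:+C, 7:-C, 8:-C, 9:-B, 10:-C, 11:+C
No rule fires across all 11 points.

none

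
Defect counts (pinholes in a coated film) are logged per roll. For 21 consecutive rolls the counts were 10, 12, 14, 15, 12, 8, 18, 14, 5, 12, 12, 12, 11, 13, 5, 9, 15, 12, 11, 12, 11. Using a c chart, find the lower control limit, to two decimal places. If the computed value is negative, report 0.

1.37

c̄ = (10 + 12 + 14 + 15 + 12 + 8 + 18 + 14 + 5 + 12 + 12 + 12 + 11 + 13 + 5 + 9 + 15 + 12 + 11 + 12 + 11) / 21 = 243 / 21 = 11.5714
LCL = c̄ − 3√c̄ = 11.5714 − 3 × 3.4017 = 1.3664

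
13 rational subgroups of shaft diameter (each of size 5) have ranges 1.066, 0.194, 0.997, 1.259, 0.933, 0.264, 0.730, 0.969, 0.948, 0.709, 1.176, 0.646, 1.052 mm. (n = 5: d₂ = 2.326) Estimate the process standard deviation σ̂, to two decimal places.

0.36

R̄ = (1.066 + 0.194 + 0.997 + 1.259 + 0.933 + 0.264 + 0.730 + 0.969 + 0.948 + 0.709 + 1.176 + 0.646 + 1.052) / 13 = 0.8418
σ̂ = R̄ / d₂ = 0.8418 / 2.326 = 0.3619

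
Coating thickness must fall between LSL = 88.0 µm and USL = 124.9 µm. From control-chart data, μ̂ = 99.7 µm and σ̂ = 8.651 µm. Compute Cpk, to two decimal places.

0.45

Cpu = (USL − μ̂) / (3σ̂) = (124.9 − 99.7) / (3 × 8.651) = 0.9710; Cpl = (μ̂ − LSL) / (3σ̂) = (99.7 − 88.0) / (3 × 8.651) = 0.4508; Cpk = min(Cpu, Cpl) = 0.4508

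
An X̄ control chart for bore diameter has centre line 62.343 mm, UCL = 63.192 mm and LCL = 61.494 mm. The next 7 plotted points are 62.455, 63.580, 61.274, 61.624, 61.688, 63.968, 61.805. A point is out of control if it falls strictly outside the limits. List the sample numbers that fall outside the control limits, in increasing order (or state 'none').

2, 3, 6

Compare each point to [61.494, 63.192]: sample 2 = 63.580 > UCL; sample 3 = 61.274 < LCL; sample 6 = 63.968 > UCL.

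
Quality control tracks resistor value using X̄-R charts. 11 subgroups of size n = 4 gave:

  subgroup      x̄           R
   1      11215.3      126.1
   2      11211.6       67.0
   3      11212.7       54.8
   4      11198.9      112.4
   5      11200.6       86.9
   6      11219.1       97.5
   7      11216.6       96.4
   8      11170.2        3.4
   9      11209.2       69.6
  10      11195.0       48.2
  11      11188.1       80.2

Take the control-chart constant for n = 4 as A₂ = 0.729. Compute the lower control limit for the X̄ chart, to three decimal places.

11147.556

X̄̄ = (11215.3 + 11211.6 + 11212.7 + 11198.9 + 11200.6 + 11219.1 + 11216.6 + 11170.2 + 11209.2 + 11195.0 + 11188.1) / 11 = 123237.3000 / 11 = 11203.3909
R̄ = (126.1 + 67.0 + 54.8 + 112.4 + 86.9 + 97.5 + 96.4 + 3.4 + 69.6 + 48.2 + 80.2) / 11 = 842.5000 / 11 = 76.5909
LCL = X̄̄ − A₂·R̄ = 11203.3909 − 0.729 × 76.5909 = 11147.5561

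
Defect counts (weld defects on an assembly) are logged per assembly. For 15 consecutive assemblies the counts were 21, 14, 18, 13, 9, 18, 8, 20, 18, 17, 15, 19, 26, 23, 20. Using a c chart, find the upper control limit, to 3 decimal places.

c̄ = (21 + 14 + 18 + 13 + 9 + 18 + 8 + 20 + 18 + 17 + 15 + 19 + 26 + 23 + 20) / 15 = 259 / 15 = 17.2667
UCL = c̄ + 3√c̄ = 17.2667 + 3 × √17.2667 = 17.2667 + 3 × 4.1553 = 29.7326

29.733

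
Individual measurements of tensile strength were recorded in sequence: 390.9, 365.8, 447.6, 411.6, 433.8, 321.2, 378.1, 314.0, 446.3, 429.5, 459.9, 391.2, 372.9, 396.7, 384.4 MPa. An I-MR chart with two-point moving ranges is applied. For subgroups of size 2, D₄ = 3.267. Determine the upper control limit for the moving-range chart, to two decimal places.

Moving ranges: 25.1, 81.8, 36.0, 22.2, 112.6, 56.9, 64.1, 132.3, 16.8, 30.4, 68.7, 18.3, 23.8, 12.3; M̄R̄ = 701.3000 / 14 = 50.0929
UCL_MR = D₄·M̄R̄ = 3.267 × 50.0929 = 163.6534

163.65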